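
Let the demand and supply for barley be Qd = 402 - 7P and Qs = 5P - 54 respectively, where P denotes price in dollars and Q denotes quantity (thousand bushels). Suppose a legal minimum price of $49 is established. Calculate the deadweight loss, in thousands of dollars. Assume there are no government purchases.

1016.4

Without the control the market clears where 402 - 7P = 5P - 54, i.e. P* = 38 and Q* = 136.
Since 49 > 38, the floor is binding.
At P = 49: Qd = 402 - 7·49 = 59 and Qs = 5·49 - 54 = 191.
Quantity traded falls to 59. At Q = 59 the demand price is (402 - 59)/7 = 49 and the supply price is (54 + 59)/5 = 22.6.
Deadweight loss = ½ · (49 - 22.6) · (136 - 59) = ½ · 26.4 · 77 = 1016.4.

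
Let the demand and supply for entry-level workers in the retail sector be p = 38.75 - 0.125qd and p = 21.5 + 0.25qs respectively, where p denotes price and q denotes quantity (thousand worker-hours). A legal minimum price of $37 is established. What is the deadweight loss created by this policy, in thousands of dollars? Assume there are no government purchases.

192

Rearranging demand gives qd = 310 - 8p; rearranging supply gives qs = 4p - 86. In a free market, 310 - 8p = 4p - 86 gives the equilibrium p* = 33, q* = 46.
Because the floor (37) lies above the market-clearing price, it is binding.
At p = 37: qd = 310 - 8·37 = 14 and qs = 4·37 - 86 = 62.
Quantity traded falls to 14. At q = 14 the demand price is (310 - 14)/8 = 37 and the supply price is (86 + 14)/4 = 25.
Deadweight loss = ½ · (37 - 25) · (46 - 14) = ½ · 12 · 32 = 192.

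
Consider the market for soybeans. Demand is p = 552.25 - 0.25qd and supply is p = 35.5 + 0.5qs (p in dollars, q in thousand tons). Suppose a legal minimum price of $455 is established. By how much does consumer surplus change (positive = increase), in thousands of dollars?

-40425

Rearranging demand gives qd = 2209 - 4p; rearranging supply gives qs = 2p - 71. Equilibrium: 2209 - 4p = 2p - 71, so 2280 = 6p and p* = 380, q* = 689.
The floor of 455 is above the equilibrium price 380, so it binds.
At p = 455: qd = 2209 - 4·455 = 389 and qs = 2·455 - 71 = 839.
Consumer surplus without the control is ½ · (552.25 - 380) · 689 = 59340.125.
With the floor, consumers buy 389 units at 455, so CS = ½ · (552.25 - 455) · 389 = 18915.125.
Change in consumer surplus = 18915.125 - 59340.125 = -40425.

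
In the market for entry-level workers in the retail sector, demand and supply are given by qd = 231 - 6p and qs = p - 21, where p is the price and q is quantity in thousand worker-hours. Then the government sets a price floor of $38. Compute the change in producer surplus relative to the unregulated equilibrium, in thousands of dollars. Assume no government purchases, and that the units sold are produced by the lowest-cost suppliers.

Equilibrium: 231 - 6p = p - 21, so 252 = 7p and p* = 36, q* = 15.
Because the floor (38) lies above the market-clearing price, it is binding.
At p = 38: qd = 231 - 6·38 = 3 and qs = 38 - 21 = 17.
Producer surplus without the control is ½ · (36 - 21) · 15 = 112.5.
With the floor, 3 units are sold at 38. The supply price at q = 3 is 24, so PS = ½ · [(38 - 21) + (38 - 24)] · 3 = 46.5.
Change in producer surplus = 46.5 - 112.5 = -66.

-66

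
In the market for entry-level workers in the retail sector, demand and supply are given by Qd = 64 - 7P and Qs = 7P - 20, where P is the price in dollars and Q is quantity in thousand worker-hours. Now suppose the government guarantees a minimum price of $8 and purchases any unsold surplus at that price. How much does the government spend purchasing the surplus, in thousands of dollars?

Equilibrium: 64 - 7P = 7P - 20, so 84 = 14P and P* = 6, Q* = 22.
Since 8 > 6, the floor is binding.
At P = 8: Qd = 64 - 7·8 = 8 and Qs = 7·8 - 20 = 36.
Surplus = Qs - Qd = 28.
Government expenditure = surplus × support price = 28 × 8 = 224.

224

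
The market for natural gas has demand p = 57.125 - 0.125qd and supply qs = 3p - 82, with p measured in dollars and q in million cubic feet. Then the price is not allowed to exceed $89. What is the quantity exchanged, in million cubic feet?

Rearranging demand gives qd = 457 - 8p. Setting quantity demanded equal to quantity supplied, 457 - 8p = 3p - 82, gives p* = 49 and q* = 65.
Since 89 is above p* = 49, the ceiling does not bind and the free-market outcome prevails.

65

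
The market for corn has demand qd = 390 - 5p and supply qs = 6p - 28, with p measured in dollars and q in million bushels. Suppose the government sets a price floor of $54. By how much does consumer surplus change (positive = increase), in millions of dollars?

-2560

Without the control the market clears where 390 - 5p = 6p - 28, i.e. p* = 38 and q* = 200.
Because the floor (54) lies above the market-clearing price, it is binding.
At p = 54: qd = 390 - 5·54 = 120 and qs = 6·54 - 28 = 296.
Consumer surplus without the control is ½ · (78 - 38) · 200 = 4000.
With the floor, consumers buy 120 units at 54, so CS = ½ · (78 - 54) · 120 = 1440.
Change in consumer surplus = 1440 - 4000 = -2560.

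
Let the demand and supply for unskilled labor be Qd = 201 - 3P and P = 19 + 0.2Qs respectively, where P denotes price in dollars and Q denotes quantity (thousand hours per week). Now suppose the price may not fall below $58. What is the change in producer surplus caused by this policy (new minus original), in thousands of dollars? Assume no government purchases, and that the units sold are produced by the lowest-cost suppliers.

170.1

Rearranging supply gives Qs = 5P - 95. Setting quantity demanded equal to quantity supplied, 201 - 3P = 5P - 95, gives P* = 37 and Q* = 90.
The floor of 58 is above the equilibrium price 37, so it binds.
At P = 58: Qd = 201 - 3·58 = 27 and Qs = 5·58 - 95 = 195.
Producer surplus without the control is ½ · (37 - 19) · 90 = 810.
With the floor, 27 units are sold at 58. The supply price at Q = 27 is 24.4, so PS = ½ · [(58 - 19) + (58 - 24.4)] · 27 = 980.1.
Change in producer surplus = 980.1 - 810 = 170.1.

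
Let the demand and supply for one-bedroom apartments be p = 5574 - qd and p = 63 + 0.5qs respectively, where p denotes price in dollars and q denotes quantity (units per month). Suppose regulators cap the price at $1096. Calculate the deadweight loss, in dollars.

Rearranging demand gives qd = 5574 - p; rearranging supply gives qs = 2p - 126. Without the control the market clears where 5574 - p = 2p - 126, i.e. p* = 1900 and q* = 3674.
Because the ceiling (1096) lies below the market-clearing price, it is binding.
At p = 1096: qd = 5574 - 1096 = 4478 and qs = 2·1096 - 126 = 2066.
Quantity traded falls to 2066. At q = 2066 the demand price is 5574 - 2066 = 3508 and the supply price is (126 + 2066)/2 = 1096.
Deadweight loss = ½ · (3508 - 1096) · (3674 - 2066) = ½ · 2412 · 1608 = 1939248.

1939248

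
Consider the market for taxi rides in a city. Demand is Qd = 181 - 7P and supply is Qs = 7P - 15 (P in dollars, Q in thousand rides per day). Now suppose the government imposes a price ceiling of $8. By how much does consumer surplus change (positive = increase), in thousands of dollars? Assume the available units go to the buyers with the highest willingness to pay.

120

In a free market, 181 - 7P = 7P - 15 gives the equilibrium P* = 14, Q* = 83.
The ceiling of 8 is below the equilibrium price 14, so it binds.
At P = 8: Qd = 181 - 7·8 = 125 and Qs = 7·8 - 15 = 41.
Consumer surplus without the control is ½ · (181/7 - 14) · 83 = 6889/14.
With the ceiling, 41 units are sold at 8 (assume they go to the highest-value buyers). The demand price at Q = 41 is 20, so CS = ½ · [(181/7 - 8) + (20 - 8)] · 41 = 8569/14.
Change in consumer surplus = 8569/14 - 6889/14 = 120.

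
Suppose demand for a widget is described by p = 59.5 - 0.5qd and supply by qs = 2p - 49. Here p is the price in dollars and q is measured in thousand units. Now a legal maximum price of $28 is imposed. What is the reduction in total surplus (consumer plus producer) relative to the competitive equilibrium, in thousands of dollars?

392

Rearranging demand gives qd = 119 - 2p. Without the control the market clears where 119 - 2p = 2p - 49, i.e. p* = 42 and q* = 35.
Since 28 < 42, the ceiling is binding.
At p = 28: qd = 119 - 2·28 = 63 and qs = 2·28 - 49 = 7.
Quantity traded falls to 7. At q = 7 the demand price is (119 - 7)/2 = 56 and the supply price is (49 + 7)/2 = 28.
Deadweight loss = ½ · (56 - 28) · (35 - 7) = ½ · 28 · 28 = 392.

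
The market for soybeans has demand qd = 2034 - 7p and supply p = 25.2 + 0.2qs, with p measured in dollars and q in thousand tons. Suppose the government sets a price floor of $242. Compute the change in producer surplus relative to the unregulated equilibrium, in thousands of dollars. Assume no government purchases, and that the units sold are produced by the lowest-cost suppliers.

2244.4

Rearranging supply gives qs = 5p - 126. In a free market, 2034 - 7p = 5p - 126 gives the equilibrium p* = 180, q* = 774.
Because the floor (242) lies above the market-clearing price, it is binding.
At p = 242: qd = 2034 - 7·242 = 340 and qs = 5·242 - 126 = 1084.
Producer surplus without the control is ½ · (180 - 25.2) · 774 = 59907.6.
With the floor, 340 units are sold at 242. The supply price at q = 340 is 93.2, so PS = ½ · [(242 - 25.2) + (242 - 93.2)] · 340 = 62152.
Change in producer surplus = 62152 - 59907.6 = 2244.4.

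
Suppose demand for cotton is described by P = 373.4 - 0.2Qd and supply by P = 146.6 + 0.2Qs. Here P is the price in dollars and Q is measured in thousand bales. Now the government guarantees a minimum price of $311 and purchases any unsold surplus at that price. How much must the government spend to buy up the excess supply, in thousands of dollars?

158610

Rearranging demand gives Qd = 1867 - 5P; rearranging supply gives Qs = 5P - 733. Setting quantity demanded equal to quantity supplied, 1867 - 5P = 5P - 733, gives P* = 260 and Q* = 567.
Because the floor (311) lies above the market-clearing price, it is binding.
At P = 311: Qd = 1867 - 5·311 = 312 and Qs = 5·311 - 733 = 822.
Surplus = Qs - Qd = 510.
Government expenditure = surplus × support price = 510 × 311 = 158610.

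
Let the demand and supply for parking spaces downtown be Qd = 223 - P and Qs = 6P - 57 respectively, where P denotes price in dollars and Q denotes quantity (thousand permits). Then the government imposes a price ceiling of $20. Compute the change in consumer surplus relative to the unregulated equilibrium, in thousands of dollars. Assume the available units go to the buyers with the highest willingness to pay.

Setting quantity demanded equal to quantity supplied, 223 - P = 6P - 57, gives P* = 40 and Q* = 183.
The ceiling of 20 is below the equilibrium price 40, so it binds.
At P = 20: Qd = 223 - 20 = 203 and Qs = 6·20 - 57 = 63.
Consumer surplus without the control is ½ · (223 - 40) · 183 = 16744.5.
With the ceiling, 63 units are sold at 20 (assume they go to the highest-value buyers). The demand price at Q = 63 is 160, so CS = ½ · [(223 - 20) + (160 - 20)] · 63 = 10804.5.
Change in consumer surplus = 10804.5 - 16744.5 = -5940.

-5940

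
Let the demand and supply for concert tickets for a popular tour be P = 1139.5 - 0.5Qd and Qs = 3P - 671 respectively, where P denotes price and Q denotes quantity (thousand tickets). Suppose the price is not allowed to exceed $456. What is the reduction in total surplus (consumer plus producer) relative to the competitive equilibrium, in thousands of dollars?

67335

Rearranging demand gives Qd = 2279 - 2P. Equilibrium: 2279 - 2P = 3P - 671, so 2950 = 5P and P* = 590, Q* = 1099.
The ceiling of 456 is below the equilibrium price 590, so it binds.
At P = 456: Qd = 2279 - 2·456 = 1367 and Qs = 3·456 - 671 = 697.
Quantity traded falls to 697. At Q = 697 the demand price is (2279 - 697)/2 = 791 and the supply price is (671 + 697)/3 = 456.
Deadweight loss = ½ · (791 - 456) · (1099 - 697) = ½ · 335 · 402 = 67335.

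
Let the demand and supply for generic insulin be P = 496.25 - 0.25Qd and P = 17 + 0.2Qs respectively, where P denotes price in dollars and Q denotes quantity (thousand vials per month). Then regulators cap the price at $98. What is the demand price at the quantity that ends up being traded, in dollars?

395

Rearranging demand gives Qd = 1985 - 4P; rearranging supply gives Qs = 5P - 85. Without the control the market clears where 1985 - 4P = 5P - 85, i.e. P* = 230 and Q* = 1065.
Because the ceiling (98) lies below the market-clearing price, it is binding.
At P = 98: Qd = 1985 - 4·98 = 1593 and Qs = 5·98 - 85 = 405.
Only 405 units reach the market. On the demand curve, the marginal buyer's willingness to pay at Q = 405 is (1985 - 405)/4 = 395.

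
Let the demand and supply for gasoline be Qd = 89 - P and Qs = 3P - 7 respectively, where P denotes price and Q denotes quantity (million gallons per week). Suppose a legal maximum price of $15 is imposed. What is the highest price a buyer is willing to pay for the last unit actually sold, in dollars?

Without the control the market clears where 89 - P = 3P - 7, i.e. P* = 24 and Q* = 65.
Since 15 < 24, the ceiling is binding.
At P = 15: Qd = 89 - 15 = 74 and Qs = 3·15 - 7 = 38.
Only 38 units reach the market. On the demand curve, the marginal buyer's willingness to pay at Q = 38 is (89 - 38) = 51.

51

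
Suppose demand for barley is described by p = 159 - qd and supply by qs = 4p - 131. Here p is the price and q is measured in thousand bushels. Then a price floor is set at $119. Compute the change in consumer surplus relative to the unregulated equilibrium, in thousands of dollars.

-4300.5

Rearranging demand gives qd = 159 - p. In a free market, 159 - p = 4p - 131 gives the equilibrium p* = 58, q* = 101.
Because the floor (119) lies above the market-clearing price, it is binding.
At p = 119: qd = 159 - 119 = 40 and qs = 4·119 - 131 = 345.
Consumer surplus without the control is ½ · (159 - 58) · 101 = 5100.5.
With the floor, consumers buy 40 units at 119, so CS = ½ · (159 - 119) · 40 = 800.
Change in consumer surplus = 800 - 5100.5 = -4300.5.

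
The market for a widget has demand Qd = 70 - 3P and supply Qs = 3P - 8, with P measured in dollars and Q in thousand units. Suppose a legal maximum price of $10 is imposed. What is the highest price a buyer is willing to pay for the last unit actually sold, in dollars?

Equilibrium: 70 - 3P = 3P - 8, so 78 = 6P and P* = 13, Q* = 31.
The ceiling of 10 is below the equilibrium price 13, so it binds.
At P = 10: Qd = 70 - 3·10 = 40 and Qs = 3·10 - 8 = 22.
Only 22 units reach the market. On the demand curve, the marginal buyer's willingness to pay at Q = 22 is (70 - 22)/3 = 16.

16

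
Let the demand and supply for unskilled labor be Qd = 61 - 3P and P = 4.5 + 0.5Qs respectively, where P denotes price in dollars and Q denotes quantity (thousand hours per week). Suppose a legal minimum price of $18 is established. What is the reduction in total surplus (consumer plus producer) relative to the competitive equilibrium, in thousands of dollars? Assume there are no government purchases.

Rearranging supply gives Qs = 2P - 9. In a free market, 61 - 3P = 2P - 9 gives the equilibrium P* = 14, Q* = 19.
The floor of 18 is above the equilibrium price 14, so it binds.
At P = 18: Qd = 61 - 3·18 = 7 and Qs = 2·18 - 9 = 27.
Quantity traded falls to 7. At Q = 7 the demand price is (61 - 7)/3 = 18 and the supply price is (9 + 7)/2 = 8.
Deadweight loss = ½ · (18 - 8) · (19 - 7) = ½ · 10 · 12 = 60.

60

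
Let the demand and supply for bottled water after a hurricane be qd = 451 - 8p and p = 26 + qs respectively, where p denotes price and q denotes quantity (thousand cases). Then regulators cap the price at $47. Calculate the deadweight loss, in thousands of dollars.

20.25

Rearranging supply gives qs = p - 26. In a free market, 451 - 8p = p - 26 gives the equilibrium p* = 53, q* = 27.
The ceiling of 47 is below the equilibrium price 53, so it binds.
At p = 47: qd = 451 - 8·47 = 75 and qs = 47 - 26 = 21.
Quantity traded falls to 21. At q = 21 the demand price is (451 - 21)/8 = 53.75 and the supply price is 26 + 21 = 47.
Deadweight loss = ½ · (53.75 - 47) · (27 - 21) = ½ · 6.75 · 6 = 20.25.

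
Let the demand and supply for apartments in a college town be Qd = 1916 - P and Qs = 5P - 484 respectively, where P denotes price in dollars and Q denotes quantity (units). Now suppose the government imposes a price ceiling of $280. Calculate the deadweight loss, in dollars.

216000

Without the control the market clears where 1916 - P = 5P - 484, i.e. P* = 400 and Q* = 1516.
The ceiling of 280 is below the equilibrium price 400, so it binds.
At P = 280: Qd = 1916 - 280 = 1636 and Qs = 5·280 - 484 = 916.
Quantity traded falls to 916. At Q = 916 the demand price is 1916 - 916 = 1000 and the supply price is (484 + 916)/5 = 280.
Deadweight loss = ½ · (1000 - 280) · (1516 - 916) = ½ · 720 · 600 = 216000.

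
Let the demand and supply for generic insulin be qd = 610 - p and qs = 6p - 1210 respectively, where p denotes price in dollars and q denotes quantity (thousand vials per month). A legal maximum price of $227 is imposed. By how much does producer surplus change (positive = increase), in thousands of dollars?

Setting quantity demanded equal to quantity supplied, 610 - p = 6p - 1210, gives p* = 260 and q* = 350.
Because the ceiling (227) lies below the market-clearing price, it is binding.
At p = 227: qd = 610 - 227 = 383 and qs = 6·227 - 1210 = 152.
Producer surplus without the control is ½ · (260 - 605/3) · 350 = 30625/3.
With the ceiling, producers sell 152 units at 227, so PS = ½ · (227 - 605/3) · 152 = 5776/3.
Change in producer surplus = 5776/3 - 30625/3 = -8283.

-8283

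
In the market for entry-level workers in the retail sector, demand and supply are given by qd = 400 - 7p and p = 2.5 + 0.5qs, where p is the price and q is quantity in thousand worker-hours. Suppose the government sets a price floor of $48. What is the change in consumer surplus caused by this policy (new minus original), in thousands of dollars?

Rearranging supply gives qs = 2p - 5. Equilibrium: 400 - 7p = 2p - 5, so 405 = 9p and p* = 45, q* = 85.
Since 48 > 45, the floor is binding.
At p = 48: qd = 400 - 7·48 = 64 and qs = 2·48 - 5 = 91.
Consumer surplus without the control is ½ · (400/7 - 45) · 85 = 7225/14.
With the floor, consumers buy 64 units at 48, so CS = ½ · (400/7 - 48) · 64 = 2048/7.
Change in consumer surplus = 2048/7 - 7225/14 = -223.5.

-223.5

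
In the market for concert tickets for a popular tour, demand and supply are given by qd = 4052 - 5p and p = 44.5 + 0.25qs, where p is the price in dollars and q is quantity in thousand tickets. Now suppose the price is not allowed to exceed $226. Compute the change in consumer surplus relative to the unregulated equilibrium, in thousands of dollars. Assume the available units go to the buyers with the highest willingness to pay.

81886.4

Rearranging supply gives qs = 4p - 178. Setting quantity demanded equal to quantity supplied, 4052 - 5p = 4p - 178, gives p* = 470 and q* = 1702.
Since 226 < 470, the ceiling is binding.
At p = 226: qd = 4052 - 5·226 = 2922 and qs = 4·226 - 178 = 726.
Consumer surplus without the control is ½ · (810.4 - 470) · 1702 = 289680.4.
With the ceiling, 726 units are sold at 226 (assume they go to the highest-value buyers). The demand price at q = 726 is 665.2, so CS = ½ · [(810.4 - 226) + (665.2 - 226)] · 726 = 371566.8.
Change in consumer surplus = 371566.8 - 289680.4 = 81886.4.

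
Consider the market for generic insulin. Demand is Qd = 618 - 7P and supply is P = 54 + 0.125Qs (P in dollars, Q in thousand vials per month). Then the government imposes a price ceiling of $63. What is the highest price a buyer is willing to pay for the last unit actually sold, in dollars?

78

Rearranging supply gives Qs = 8P - 432. Setting quantity demanded equal to quantity supplied, 618 - 7P = 8P - 432, gives P* = 70 and Q* = 128.
Since 63 < 70, the ceiling is binding.
At P = 63: Qd = 618 - 7·63 = 177 and Qs = 8·63 - 432 = 72.
Only 72 units reach the market. On the demand curve, the marginal buyer's willingness to pay at Q = 72 is (618 - 72)/7 = 78.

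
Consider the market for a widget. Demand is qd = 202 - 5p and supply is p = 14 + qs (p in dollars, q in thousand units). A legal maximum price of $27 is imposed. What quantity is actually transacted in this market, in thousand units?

13

Rearranging supply gives qs = p - 14. Setting quantity demanded equal to quantity supplied, 202 - 5p = p - 14, gives p* = 36 and q* = 22.
The ceiling of 27 is below the equilibrium price 36, so it binds.
At p = 27: qd = 202 - 5·27 = 67 and qs = 27 - 14 = 13.
The quantity actually transacted is the short side, supply: 13.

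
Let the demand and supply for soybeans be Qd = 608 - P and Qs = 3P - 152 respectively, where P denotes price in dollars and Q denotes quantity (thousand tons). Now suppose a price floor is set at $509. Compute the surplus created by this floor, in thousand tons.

1276

Without the control the market clears where 608 - P = 3P - 152, i.e. P* = 190 and Q* = 418.
The floor of 509 is above the equilibrium price 190, so it binds.
At P = 509: Qd = 608 - 509 = 99 and Qs = 3·509 - 152 = 1375.
Surplus = Qs - Qd = 1375 - 99 = 1276.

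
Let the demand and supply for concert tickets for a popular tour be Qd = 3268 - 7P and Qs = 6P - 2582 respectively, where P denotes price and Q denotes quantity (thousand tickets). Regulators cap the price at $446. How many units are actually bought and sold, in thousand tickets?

Setting quantity demanded equal to quantity supplied, 3268 - 7P = 6P - 2582, gives P* = 450 and Q* = 118.
Because the ceiling (446) lies below the market-clearing price, it is binding.
At P = 446: Qd = 3268 - 7·446 = 146 and Qs = 6·446 - 2582 = 94.
The quantity actually transacted is the short side, supply: 94.

94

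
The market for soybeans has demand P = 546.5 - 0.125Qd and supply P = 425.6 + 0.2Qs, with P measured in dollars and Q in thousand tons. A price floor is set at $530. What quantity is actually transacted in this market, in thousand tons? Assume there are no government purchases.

132

Rearranging demand gives Qd = 4372 - 8P; rearranging supply gives Qs = 5P - 2128. Setting quantity demanded equal to quantity supplied, 4372 - 8P = 5P - 2128, gives P* = 500 and Q* = 372.
Since 530 > 500, the floor is binding.
At P = 530: Qd = 4372 - 8·530 = 132 and Qs = 5·530 - 2128 = 522.
The quantity actually transacted is the short side, demand: 132.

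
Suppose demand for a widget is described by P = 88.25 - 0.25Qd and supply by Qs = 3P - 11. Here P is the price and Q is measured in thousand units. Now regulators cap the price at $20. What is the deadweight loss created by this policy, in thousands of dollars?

Rearranging demand gives Qd = 353 - 4P. Setting quantity demanded equal to quantity supplied, 353 - 4P = 3P - 11, gives P* = 52 and Q* = 145.
Because the ceiling (20) lies below the market-clearing price, it is binding.
At P = 20: Qd = 353 - 4·20 = 273 and Qs = 3·20 - 11 = 49.
Quantity traded falls to 49. At Q = 49 the demand price is (353 - 49)/4 = 76 and the supply price is (11 + 49)/3 = 20.
Deadweight loss = ½ · (76 - 20) · (145 - 49) = ½ · 56 · 96 = 2688.

2688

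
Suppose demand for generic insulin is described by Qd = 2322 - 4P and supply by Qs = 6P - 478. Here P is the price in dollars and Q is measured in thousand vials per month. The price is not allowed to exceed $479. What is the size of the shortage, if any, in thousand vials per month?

0

Setting quantity demanded equal to quantity supplied, 2322 - 4P = 6P - 478, gives P* = 280 and Q* = 1202.
The ceiling of 479 is above the equilibrium price 280, so it is not binding; the market clears at P* = 280, Q* = 1202.
Since the control does not bind, there is no shortage.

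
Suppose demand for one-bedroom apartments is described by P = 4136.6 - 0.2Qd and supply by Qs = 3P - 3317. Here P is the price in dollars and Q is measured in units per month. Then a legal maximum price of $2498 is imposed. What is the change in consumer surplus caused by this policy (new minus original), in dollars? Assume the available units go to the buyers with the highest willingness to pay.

1870050.4

Rearranging demand gives Qd = 20683 - 5P. In a free market, 20683 - 5P = 3P - 3317 gives the equilibrium P* = 3000, Q* = 5683.
The ceiling of 2498 is below the equilibrium price 3000, so it binds.
At P = 2498: Qd = 20683 - 5·2498 = 8193 and Qs = 3·2498 - 3317 = 4177.
Consumer surplus without the control is ½ · (4136.6 - 3000) · 5683 = 3229648.9.
With the ceiling, 4177 units are sold at 2498 (assume they go to the highest-value buyers). The demand price at Q = 4177 is 3301.2, so CS = ½ · [(4136.6 - 2498) + (3301.2 - 2498)] · 4177 = 5099699.3.
Change in consumer surplus = 5099699.3 - 3229648.9 = 1870050.4.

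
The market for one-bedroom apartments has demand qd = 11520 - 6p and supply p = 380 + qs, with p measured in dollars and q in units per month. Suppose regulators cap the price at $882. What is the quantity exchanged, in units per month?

502

Rearranging supply gives qs = p - 380. Setting quantity demanded equal to quantity supplied, 11520 - 6p = p - 380, gives p* = 1700 and q* = 1320.
Since 882 < 1700, the ceiling is binding.
At p = 882: qd = 11520 - 6·882 = 6228 and qs = 882 - 380 = 502.
The quantity actually transacted is the short side, supply: 502.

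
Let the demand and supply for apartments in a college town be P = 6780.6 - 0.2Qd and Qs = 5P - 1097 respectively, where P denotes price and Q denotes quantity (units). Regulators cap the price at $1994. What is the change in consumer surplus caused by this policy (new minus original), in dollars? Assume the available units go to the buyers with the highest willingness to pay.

Rearranging demand gives Qd = 33903 - 5P. Equilibrium: 33903 - 5P = 5P - 1097, so 35000 = 10P and P* = 3500, Q* = 16403.
Since 1994 < 3500, the ceiling is binding.
At P = 1994: Qd = 33903 - 5·1994 = 23933 and Qs = 5·1994 - 1097 = 8873.
Consumer surplus without the control is ½ · (6780.6 - 3500) · 16403 = 26905840.9.
With the ceiling, 8873 units are sold at 1994 (assume they go to the highest-value buyers). The demand price at Q = 8873 is 5006, so CS = ½ · [(6780.6 - 1994) + (5006 - 1994)] · 8873 = 34598488.9.
Change in consumer surplus = 34598488.9 - 26905840.9 = 7692648.

7692648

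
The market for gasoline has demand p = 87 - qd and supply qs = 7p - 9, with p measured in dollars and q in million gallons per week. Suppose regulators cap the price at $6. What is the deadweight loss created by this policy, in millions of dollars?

Rearranging demand gives qd = 87 - p. In a free market, 87 - p = 7p - 9 gives the equilibrium p* = 12, q* = 75.
Because the ceiling (6) lies below the market-clearing price, it is binding.
At p = 6: qd = 87 - 6 = 81 and qs = 7·6 - 9 = 33.
Quantity traded falls to 33. At q = 33 the demand price is 87 - 33 = 54 and the supply price is (9 + 33)/7 = 6.
Deadweight loss = ½ · (54 - 6) · (75 - 33) = ½ · 48 · 42 = 1008.

1008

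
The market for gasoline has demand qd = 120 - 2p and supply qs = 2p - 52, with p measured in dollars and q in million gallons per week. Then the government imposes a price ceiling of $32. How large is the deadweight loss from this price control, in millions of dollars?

242

Equilibrium: 120 - 2p = 2p - 52, so 172 = 4p and p* = 43, q* = 34.
Since 32 < 43, the ceiling is binding.
At p = 32: qd = 120 - 2·32 = 56 and qs = 2·32 - 52 = 12.
Quantity traded falls to 12. At q = 12 the demand price is (120 - 12)/2 = 54 and the supply price is (52 + 12)/2 = 32.
Deadweight loss = ½ · (54 - 32) · (34 - 12) = ½ · 22 · 22 = 242.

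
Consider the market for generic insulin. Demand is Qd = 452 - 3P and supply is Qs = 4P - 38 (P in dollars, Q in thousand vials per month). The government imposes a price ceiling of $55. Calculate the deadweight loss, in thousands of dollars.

1050

Setting quantity demanded equal to quantity supplied, 452 - 3P = 4P - 38, gives P* = 70 and Q* = 242.
Because the ceiling (55) lies below the market-clearing price, it is binding.
At P = 55: Qd = 452 - 3·55 = 287 and Qs = 4·55 - 38 = 182.
Quantity traded falls to 182. At Q = 182 the demand price is (452 - 182)/3 = 90 and the supply price is (38 + 182)/4 = 55.
Deadweight loss = ½ · (90 - 55) · (242 - 182) = ½ · 35 · 60 = 1050.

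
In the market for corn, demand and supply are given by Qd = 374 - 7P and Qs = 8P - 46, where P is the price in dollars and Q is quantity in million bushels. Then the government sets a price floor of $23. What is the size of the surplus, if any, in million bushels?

Equilibrium: 374 - 7P = 8P - 46, so 420 = 15P and P* = 28, Q* = 178.
The floor of 23 is below the equilibrium price 28, so it is not binding; the market clears at P* = 28, Q* = 178.
Since the control does not bind, there is no surplus.

0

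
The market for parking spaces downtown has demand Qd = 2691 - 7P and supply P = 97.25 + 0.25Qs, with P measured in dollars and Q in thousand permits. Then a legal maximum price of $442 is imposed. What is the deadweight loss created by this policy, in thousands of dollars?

Rearranging supply gives Qs = 4P - 389. Equilibrium: 2691 - 7P = 4P - 389, so 3080 = 11P and P* = 280, Q* = 731.
The ceiling of 442 is above the equilibrium price 280, so it is not binding; the market clears at P* = 280, Q* = 731.
Since the control does not bind, no trades are prevented and deadweight loss is zero.

0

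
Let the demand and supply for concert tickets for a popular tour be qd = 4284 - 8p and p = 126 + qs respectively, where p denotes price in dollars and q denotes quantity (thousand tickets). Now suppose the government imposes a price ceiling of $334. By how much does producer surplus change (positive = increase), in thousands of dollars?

-44616

Rearranging supply gives qs = p - 126. Setting quantity demanded equal to quantity supplied, 4284 - 8p = p - 126, gives p* = 490 and q* = 364.
The ceiling of 334 is below the equilibrium price 490, so it binds.
At p = 334: qd = 4284 - 8·334 = 1612 and qs = 334 - 126 = 208.
Producer surplus without the control is ½ · (490 - 126) · 364 = 66248.
With the ceiling, producers sell 208 units at 334, so PS = ½ · (334 - 126) · 208 = 21632.
Change in producer surplus = 21632 - 66248 = -44616.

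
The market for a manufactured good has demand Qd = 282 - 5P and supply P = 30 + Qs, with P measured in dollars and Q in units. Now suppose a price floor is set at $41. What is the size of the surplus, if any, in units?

0

Rearranging supply gives Qs = P - 30. Setting quantity demanded equal to quantity supplied, 282 - 5P = P - 30, gives P* = 52 and Q* = 22.
Since 41 is below P* = 52, the floor does not bind and the free-market outcome prevails.
Since the control does not bind, there is no surplus.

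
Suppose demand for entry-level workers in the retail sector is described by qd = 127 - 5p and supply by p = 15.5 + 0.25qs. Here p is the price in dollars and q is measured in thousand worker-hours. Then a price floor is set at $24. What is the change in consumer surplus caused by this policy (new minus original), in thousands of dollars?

-43.5

Rearranging supply gives qs = 4p - 62. Equilibrium: 127 - 5p = 4p - 62, so 189 = 9p and p* = 21, q* = 22.
Because the floor (24) lies above the market-clearing price, it is binding.
At p = 24: qd = 127 - 5·24 = 7 and qs = 4·24 - 62 = 34.
Consumer surplus without the control is ½ · (25.4 - 21) · 22 = 48.4.
With the floor, consumers buy 7 units at 24, so CS = ½ · (25.4 - 24) · 7 = 4.9.
Change in consumer surplus = 4.9 - 48.4 = -43.5.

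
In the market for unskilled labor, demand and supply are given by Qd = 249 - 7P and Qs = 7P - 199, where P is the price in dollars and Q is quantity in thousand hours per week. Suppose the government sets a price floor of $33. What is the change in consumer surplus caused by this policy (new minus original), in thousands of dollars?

-21.5

Equilibrium: 249 - 7P = 7P - 199, so 448 = 14P and P* = 32, Q* = 25.
Since 33 > 32, the floor is binding.
At P = 33: Qd = 249 - 7·33 = 18 and Qs = 7·33 - 199 = 32.
Consumer surplus without the control is ½ · (249/7 - 32) · 25 = 625/14.
With the floor, consumers buy 18 units at 33, so CS = ½ · (249/7 - 33) · 18 = 162/7.
Change in consumer surplus = 162/7 - 625/14 = -21.5.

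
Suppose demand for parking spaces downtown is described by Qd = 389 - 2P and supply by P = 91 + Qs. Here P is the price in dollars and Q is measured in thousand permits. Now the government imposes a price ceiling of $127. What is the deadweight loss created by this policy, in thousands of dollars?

Rearranging supply gives Qs = P - 91. Setting quantity demanded equal to quantity supplied, 389 - 2P = P - 91, gives P* = 160 and Q* = 69.
Because the ceiling (127) lies below the market-clearing price, it is binding.
At P = 127: Qd = 389 - 2·127 = 135 and Qs = 127 - 91 = 36.
Quantity traded falls to 36. At Q = 36 the demand price is (389 - 36)/2 = 176.5 and the supply price is 91 + 36 = 127.
Deadweight loss = ½ · (176.5 - 127) · (69 - 36) = ½ · 49.5 · 33 = 816.75.

816.75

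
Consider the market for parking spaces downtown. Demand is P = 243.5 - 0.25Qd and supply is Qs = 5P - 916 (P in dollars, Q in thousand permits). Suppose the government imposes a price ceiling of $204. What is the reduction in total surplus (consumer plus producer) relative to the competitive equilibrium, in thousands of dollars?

202.5

Rearranging demand gives Qd = 974 - 4P. In a free market, 974 - 4P = 5P - 916 gives the equilibrium P* = 210, Q* = 134.
Since 204 < 210, the ceiling is binding.
At P = 204: Qd = 974 - 4·204 = 158 and Qs = 5·204 - 916 = 104.
Quantity traded falls to 104. At Q = 104 the demand price is (974 - 104)/4 = 217.5 and the supply price is (916 + 104)/5 = 204.
Deadweight loss = ½ · (217.5 - 204) · (134 - 104) = ½ · 13.5 · 30 = 202.5.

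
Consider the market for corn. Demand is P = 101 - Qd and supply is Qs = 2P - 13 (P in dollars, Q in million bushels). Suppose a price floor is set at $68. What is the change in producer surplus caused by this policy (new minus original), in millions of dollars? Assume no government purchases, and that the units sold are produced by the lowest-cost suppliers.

Rearranging demand gives Qd = 101 - P. Equilibrium: 101 - P = 2P - 13, so 114 = 3P and P* = 38, Q* = 63.
Because the floor (68) lies above the market-clearing price, it is binding.
At P = 68: Qd = 101 - 68 = 33 and Qs = 2·68 - 13 = 123.
Producer surplus without the control is ½ · (38 - 6.5) · 63 = 992.25.
With the floor, 33 units are sold at 68. The supply price at Q = 33 is 23, so PS = ½ · [(68 - 6.5) + (68 - 23)] · 33 = 1757.25.
Change in producer surplus = 1757.25 - 992.25 = 765.

765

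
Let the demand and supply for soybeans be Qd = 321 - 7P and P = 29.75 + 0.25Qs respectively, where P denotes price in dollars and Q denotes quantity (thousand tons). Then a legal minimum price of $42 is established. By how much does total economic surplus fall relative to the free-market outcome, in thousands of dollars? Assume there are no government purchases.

Rearranging supply gives Qs = 4P - 119. Without the control the market clears where 321 - 7P = 4P - 119, i.e. P* = 40 and Q* = 41.
Because the floor (42) lies above the market-clearing price, it is binding.
At P = 42: Qd = 321 - 7·42 = 27 and Qs = 4·42 - 119 = 49.
Quantity traded falls to 27. At Q = 27 the demand price is (321 - 27)/7 = 42 and the supply price is (119 + 27)/4 = 36.5.
Deadweight loss = ½ · (42 - 36.5) · (41 - 27) = ½ · 5.5 · 14 = 38.5.

38.5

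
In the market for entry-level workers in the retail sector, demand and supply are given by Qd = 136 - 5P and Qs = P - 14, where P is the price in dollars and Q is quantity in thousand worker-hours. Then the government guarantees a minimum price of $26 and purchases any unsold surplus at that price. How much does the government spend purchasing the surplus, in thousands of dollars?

Setting quantity demanded equal to quantity supplied, 136 - 5P = P - 14, gives P* = 25 and Q* = 11.
Since 26 > 25, the floor is binding.
At P = 26: Qd = 136 - 5·26 = 6 and Qs = 26 - 14 = 12.
Surplus = Qs - Qd = 6.
Government expenditure = surplus × support price = 6 × 26 = 156.

156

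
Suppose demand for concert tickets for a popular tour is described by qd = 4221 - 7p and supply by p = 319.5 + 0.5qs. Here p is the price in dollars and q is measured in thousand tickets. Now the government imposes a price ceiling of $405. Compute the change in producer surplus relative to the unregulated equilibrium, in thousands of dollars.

Rearranging supply gives qs = 2p - 639. Setting quantity demanded equal to quantity supplied, 4221 - 7p = 2p - 639, gives p* = 540 and q* = 441.
Since 405 < 540, the ceiling is binding.
At p = 405: qd = 4221 - 7·405 = 1386 and qs = 2·405 - 639 = 171.
Producer surplus without the control is ½ · (540 - 319.5) · 441 = 48620.25.
With the ceiling, producers sell 171 units at 405, so PS = ½ · (405 - 319.5) · 171 = 7310.25.
Change in producer surplus = 7310.25 - 48620.25 = -41310.

-41310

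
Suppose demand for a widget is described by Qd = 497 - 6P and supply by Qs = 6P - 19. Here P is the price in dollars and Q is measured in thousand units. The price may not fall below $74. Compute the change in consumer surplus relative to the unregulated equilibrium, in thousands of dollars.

-4526

In a free market, 497 - 6P = 6P - 19 gives the equilibrium P* = 43, Q* = 239.
Since 74 > 43, the floor is binding.
At P = 74: Qd = 497 - 6·74 = 53 and Qs = 6·74 - 19 = 425.
Consumer surplus without the control is ½ · (497/6 - 43) · 239 = 57121/12.
With the floor, consumers buy 53 units at 74, so CS = ½ · (497/6 - 74) · 53 = 2809/12.
Change in consumer surplus = 2809/12 - 57121/12 = -4526.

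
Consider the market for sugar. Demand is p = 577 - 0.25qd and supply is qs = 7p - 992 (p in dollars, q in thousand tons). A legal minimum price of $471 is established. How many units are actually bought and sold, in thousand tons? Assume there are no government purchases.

424

Rearranging demand gives qd = 2308 - 4p. In a free market, 2308 - 4p = 7p - 992 gives the equilibrium p* = 300, q* = 1108.
The floor of 471 is above the equilibrium price 300, so it binds.
At p = 471: qd = 2308 - 4·471 = 424 and qs = 7·471 - 992 = 2305.
The quantity actually transacted is the short side, demand: 424.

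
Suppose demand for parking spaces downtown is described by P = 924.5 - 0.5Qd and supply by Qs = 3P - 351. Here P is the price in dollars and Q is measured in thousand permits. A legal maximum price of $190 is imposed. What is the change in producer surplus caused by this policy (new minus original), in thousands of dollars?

-148500

Rearranging demand gives Qd = 1849 - 2P. Without the control the market clears where 1849 - 2P = 3P - 351, i.e. P* = 440 and Q* = 969.
The ceiling of 190 is below the equilibrium price 440, so it binds.
At P = 190: Qd = 1849 - 2·190 = 1469 and Qs = 3·190 - 351 = 219.
Producer surplus without the control is ½ · (440 - 117) · 969 = 156493.5.
With the ceiling, producers sell 219 units at 190, so PS = ½ · (190 - 117) · 219 = 7993.5.
Change in producer surplus = 7993.5 - 156493.5 = -148500.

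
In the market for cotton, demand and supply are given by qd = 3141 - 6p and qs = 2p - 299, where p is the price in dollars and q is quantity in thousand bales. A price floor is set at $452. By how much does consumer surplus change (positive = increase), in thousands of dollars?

-10890

In a free market, 3141 - 6p = 2p - 299 gives the equilibrium p* = 430, q* = 561.
Because the floor (452) lies above the market-clearing price, it is binding.
At p = 452: qd = 3141 - 6·452 = 429 and qs = 2·452 - 299 = 605.
Consumer surplus without the control is ½ · (523.5 - 430) · 561 = 26226.75.
With the floor, consumers buy 429 units at 452, so CS = ½ · (523.5 - 452) · 429 = 15336.75.
Change in consumer surplus = 15336.75 - 26226.75 = -10890.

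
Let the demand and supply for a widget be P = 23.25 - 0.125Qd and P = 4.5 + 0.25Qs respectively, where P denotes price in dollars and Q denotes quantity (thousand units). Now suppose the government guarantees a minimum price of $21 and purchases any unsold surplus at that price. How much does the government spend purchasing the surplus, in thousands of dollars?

Rearranging demand gives Qd = 186 - 8P; rearranging supply gives Qs = 4P - 18. Without the control the market clears where 186 - 8P = 4P - 18, i.e. P* = 17 and Q* = 50.
Because the floor (21) lies above the market-clearing price, it is binding.
At P = 21: Qd = 186 - 8·21 = 18 and Qs = 4·21 - 18 = 66.
Surplus = Qs - Qd = 48.
Government expenditure = surplus × support price = 48 × 21 = 1008.

1008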